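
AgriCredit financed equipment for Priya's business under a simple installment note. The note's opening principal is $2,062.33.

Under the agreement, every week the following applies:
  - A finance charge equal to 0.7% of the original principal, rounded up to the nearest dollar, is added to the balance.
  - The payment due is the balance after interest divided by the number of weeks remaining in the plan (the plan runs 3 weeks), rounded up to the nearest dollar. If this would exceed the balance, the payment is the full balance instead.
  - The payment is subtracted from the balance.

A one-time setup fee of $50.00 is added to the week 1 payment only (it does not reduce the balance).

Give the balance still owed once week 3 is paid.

$0.00

# | Opening | Interest | Payment | Fee | End bal
1 | $2,062.33 | $15.00 | $693.00 | $50.00 | $1,384.33
2 | $1,384.33 | $15.00 | $700.00 | — | $699.33
3 | $699.33 | $15.00 | $714.33 | — | $0.00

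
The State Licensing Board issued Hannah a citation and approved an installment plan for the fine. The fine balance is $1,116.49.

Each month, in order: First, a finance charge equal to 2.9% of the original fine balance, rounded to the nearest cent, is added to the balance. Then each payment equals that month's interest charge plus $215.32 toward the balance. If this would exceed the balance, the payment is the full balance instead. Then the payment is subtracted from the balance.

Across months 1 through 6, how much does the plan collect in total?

$1,310.77

Month 1: opening $1,116.49; interest $32.38 → $1,148.87; payment $247.70; balance $901.17
Month 2: opening $901.17; interest $32.38 → $933.55; payment $247.70; balance $685.85
Month 3: opening $685.85; interest $32.38 → $718.23; payment $247.70; balance $470.53
Month 4: opening $470.53; interest $32.38 → $502.91; payment $247.70; balance $255.21
Month 5: opening $255.21; interest $32.38 → $287.59; payment $247.70; balance $39.89
Month 6: opening $39.89; interest $32.38 → $72.27; payment $72.27; balance $0.00
Total paid: $1,310.77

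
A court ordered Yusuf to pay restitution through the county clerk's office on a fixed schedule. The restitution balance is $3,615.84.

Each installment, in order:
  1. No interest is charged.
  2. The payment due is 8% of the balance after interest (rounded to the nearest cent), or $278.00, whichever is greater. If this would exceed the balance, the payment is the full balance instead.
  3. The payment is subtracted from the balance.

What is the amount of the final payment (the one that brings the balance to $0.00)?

$268.57

Installment 1: opening $3,615.84; payment $289.27; balance $3,326.57
Installment 2: opening $3,326.57; payment $278.00; balance $3,048.57
Installment 3: opening $3,048.57; payment $278.00; balance $2,770.57
Installment 4: opening $2,770.57; payment $278.00; balance $2,492.57
Installment 5: opening $2,492.57; payment $278.00; balance $2,214.57
Installment 6: opening $2,214.57; payment $278.00; balance $1,936.57
Installment 7: opening $1,936.57; payment $278.00; balance $1,658.57
Installment 8: opening $1,658.57; payment $278.00; balance $1,380.57
Installment 9: opening $1,380.57; payment $278.00; balance $1,102.57
Installment 10: opening $1,102.57; payment $278.00; balance $824.57
Installment 11: opening $824.57; payment $278.00; balance $546.57
Installment 12: opening $546.57; payment $278.00; balance $268.57
Installment 13: opening $268.57; payment $268.57; balance $0.00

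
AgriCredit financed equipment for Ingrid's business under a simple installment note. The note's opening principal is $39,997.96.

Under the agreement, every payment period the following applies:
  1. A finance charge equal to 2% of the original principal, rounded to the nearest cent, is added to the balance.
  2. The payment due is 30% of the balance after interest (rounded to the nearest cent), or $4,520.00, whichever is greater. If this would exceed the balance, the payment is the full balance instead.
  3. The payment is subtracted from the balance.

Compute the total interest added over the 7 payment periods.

Payment period 1: opening $39,997.96; interest $799.96 → $40,797.92; payment $12,239.38; balance $28,558.54
Payment period 2: opening $28,558.54; interest $799.96 → $29,358.50; payment $8,807.55; balance $20,550.95
Payment period 3: opening $20,550.95; interest $799.96 → $21,350.91; payment $6,405.27; balance $14,945.64
Payment period 4: opening $14,945.64; interest $799.96 → $15,745.60; payment $4,723.68; balance $11,021.92
Payment period 5: opening $11,021.92; interest $799.96 → $11,821.88; payment $4,520.00; balance $7,301.88
Payment period 6: opening $7,301.88; interest $799.96 → $8,101.84; payment $4,520.00; balance $3,581.84
Payment period 7: opening $3,581.84; interest $799.96 → $4,381.80; payment $4,381.80; balance $0.00
Total interest: $799.96 + $799.96 + $799.96 + $799.96 + $799.96 + $799.96 + $799.96 = $5,599.72

$5,599.72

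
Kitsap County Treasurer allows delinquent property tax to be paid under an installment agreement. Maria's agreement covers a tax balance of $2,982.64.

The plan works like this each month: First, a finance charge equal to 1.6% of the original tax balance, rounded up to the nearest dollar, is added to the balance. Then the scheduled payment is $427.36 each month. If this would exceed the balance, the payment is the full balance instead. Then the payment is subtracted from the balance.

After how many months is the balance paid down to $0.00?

8

Month 1: opening $2,982.64; interest $48.00 → $3,030.64; payment $427.36; balance $2,603.28
Month 2: opening $2,603.28; interest $48.00 → $2,651.28; payment $427.36; balance $2,223.92
Month 3: opening $2,223.92; interest $48.00 → $2,271.92; payment $427.36; balance $1,844.56
Month 4: opening $1,844.56; interest $48.00 → $1,892.56; payment $427.36; balance $1,465.20
Month 5: opening $1,465.20; interest $48.00 → $1,513.20; payment $427.36; balance $1,085.84
Month 6: opening $1,085.84; interest $48.00 → $1,133.84; payment $427.36; balance $706.48
Month 7: opening $706.48; interest $48.00 → $754.48; payment $427.36; balance $327.12
Month 8: opening $327.12; interest $48.00 → $375.12; payment $375.12; balance $0.00
Balance reaches $0.00 in month 8.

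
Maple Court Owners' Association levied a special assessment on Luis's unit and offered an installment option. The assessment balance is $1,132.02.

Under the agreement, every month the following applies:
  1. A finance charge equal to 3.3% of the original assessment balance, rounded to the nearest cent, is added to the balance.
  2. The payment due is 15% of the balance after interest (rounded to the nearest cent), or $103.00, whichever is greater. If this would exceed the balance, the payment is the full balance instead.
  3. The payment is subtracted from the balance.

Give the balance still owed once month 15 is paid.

$0.00

Month 1: opening $1,132.02; interest $37.36 → $1,169.38; payment $175.41; balance $993.97
Month 2: opening $993.97; interest $37.36 → $1,031.33; payment $154.70; balance $876.63
Month 3: opening $876.63; interest $37.36 → $913.99; payment $137.10; balance $776.89
Month 4: opening $776.89; interest $37.36 → $814.25; payment $122.14; balance $692.11
Month 5: opening $692.11; interest $37.36 → $729.47; payment $109.42; balance $620.05
Month 6: opening $620.05; interest $37.36 → $657.41; payment $103.00; balance $554.41
Month 7: opening $554.41; interest $37.36 → $591.77; payment $103.00; balance $488.77
Month 8: opening $488.77; interest $37.36 → $526.13; payment $103.00; balance $423.13
Month 9: opening $423.13; interest $37.36 → $460.49; payment $103.00; balance $357.49
Month 10: opening $357.49; interest $37.36 → $394.85; payment $103.00; balance $291.85
Month 11: opening $291.85; interest $37.36 → $329.21; payment $103.00; balance $226.21
Month 12: opening $226.21; interest $37.36 → $263.57; payment $103.00; balance $160.57
Month 13: opening $160.57; interest $37.36 → $197.93; payment $103.00; balance $94.93
Month 14: opening $94.93; interest $37.36 → $132.29; payment $103.00; balance $29.29
Month 15: opening $29.29; interest $37.36 → $66.65; payment $66.65; balance $0.00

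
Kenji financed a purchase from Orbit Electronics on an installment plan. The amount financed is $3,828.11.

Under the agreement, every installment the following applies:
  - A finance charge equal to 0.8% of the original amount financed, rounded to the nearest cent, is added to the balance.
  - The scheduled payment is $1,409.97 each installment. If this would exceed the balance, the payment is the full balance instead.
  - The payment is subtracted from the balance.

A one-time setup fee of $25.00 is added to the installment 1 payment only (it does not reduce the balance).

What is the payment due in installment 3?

$1,100.03

Installment 1: opening $3,828.11; interest $30.62 → $3,858.73; payment $1,409.97 (+ $25.00 fee); balance $2,448.76
Installment 2: opening $2,448.76; interest $30.62 → $2,479.38; payment $1,409.97; balance $1,069.41
Installment 3: opening $1,069.41; interest $30.62 → $1,100.03; payment $1,100.03; balance $0.00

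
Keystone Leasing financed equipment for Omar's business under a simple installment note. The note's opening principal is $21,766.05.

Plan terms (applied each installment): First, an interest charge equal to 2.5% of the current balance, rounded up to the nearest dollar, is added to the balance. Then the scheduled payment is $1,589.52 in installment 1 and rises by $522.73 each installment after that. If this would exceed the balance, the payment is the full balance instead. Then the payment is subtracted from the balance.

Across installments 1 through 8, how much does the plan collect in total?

Installment 1: opening $21,766.05; interest $545.00 → $22,311.05; payment $1,589.52; balance $20,721.53
Installment 2: opening $20,721.53; interest $519.00 → $21,240.53; payment $2,112.25; balance $19,128.28
Installment 3: opening $19,128.28; interest $479.00 → $19,607.28; payment $2,634.98; balance $16,972.30
Installment 4: opening $16,972.30; interest $425.00 → $17,397.30; payment $3,157.71; balance $14,239.59
Installment 5: opening $14,239.59; interest $356.00 → $14,595.59; payment $3,680.44; balance $10,915.15
Installment 6: opening $10,915.15; interest $273.00 → $11,188.15; payment $4,203.17; balance $6,984.98
Installment 7: opening $6,984.98; interest $175.00 → $7,159.98; payment $4,725.90; balance $2,434.08
Installment 8: opening $2,434.08; interest $61.00 → $2,495.08; payment $2,495.08; balance $0.00
Total paid: $24,599.05

$24,599.05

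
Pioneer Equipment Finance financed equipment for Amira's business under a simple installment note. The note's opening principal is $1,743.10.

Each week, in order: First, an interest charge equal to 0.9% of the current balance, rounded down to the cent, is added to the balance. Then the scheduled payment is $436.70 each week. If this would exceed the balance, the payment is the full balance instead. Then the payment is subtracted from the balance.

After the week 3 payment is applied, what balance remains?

$468.64

Week 1: $1,743.10 +$15.68 interest = $1,758.78; pay $436.70 → $1,322.08
Week 2: $1,322.08 +$11.89 interest = $1,333.97; pay $436.70 → $897.27
Week 3: $897.27 +$8.07 interest = $905.34; pay $436.70 → $468.64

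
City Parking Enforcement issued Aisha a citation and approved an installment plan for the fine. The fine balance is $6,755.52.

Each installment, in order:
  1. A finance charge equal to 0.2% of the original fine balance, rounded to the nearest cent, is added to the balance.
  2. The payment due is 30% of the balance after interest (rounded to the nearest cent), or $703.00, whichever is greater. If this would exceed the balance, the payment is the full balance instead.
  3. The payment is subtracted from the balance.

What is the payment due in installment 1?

Installment 1: opening $6,755.52; interest $13.51 → $6,769.03; payment $2,030.71; balance $4,738.32

$2,030.71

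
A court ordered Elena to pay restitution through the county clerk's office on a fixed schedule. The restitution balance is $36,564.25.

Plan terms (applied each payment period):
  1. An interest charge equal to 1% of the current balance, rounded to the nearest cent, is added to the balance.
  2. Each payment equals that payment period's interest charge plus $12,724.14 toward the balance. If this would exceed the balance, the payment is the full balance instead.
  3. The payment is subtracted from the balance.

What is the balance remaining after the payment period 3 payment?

$0.00

# | Opening | Interest | Payment | End bal
1 | $36,564.25 | $365.64 | $13,089.78 | $23,840.11
2 | $23,840.11 | $238.40 | $12,962.54 | $11,115.97
3 | $11,115.97 | $111.16 | $11,227.13 | $0.00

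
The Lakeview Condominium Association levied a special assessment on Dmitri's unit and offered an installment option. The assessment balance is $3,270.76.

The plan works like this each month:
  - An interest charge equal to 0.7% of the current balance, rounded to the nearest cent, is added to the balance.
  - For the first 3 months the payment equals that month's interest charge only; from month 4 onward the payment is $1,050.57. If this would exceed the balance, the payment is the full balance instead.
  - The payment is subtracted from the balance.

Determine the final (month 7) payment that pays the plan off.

$167.27

Month 1: opening $3,270.76; interest $22.90 → $3,293.66; payment $22.90; balance $3,270.76
Month 2: opening $3,270.76; interest $22.90 → $3,293.66; payment $22.90; balance $3,270.76
Month 3: opening $3,270.76; interest $22.90 → $3,293.66; payment $22.90; balance $3,270.76
Month 4: opening $3,270.76; interest $22.90 → $3,293.66; payment $1,050.57; balance $2,243.09
Month 5: opening $2,243.09; interest $15.70 → $2,258.79; payment $1,050.57; balance $1,208.22
Month 6: opening $1,208.22; interest $8.46 → $1,216.68; payment $1,050.57; balance $166.11
Month 7: opening $166.11; interest $1.16 → $167.27; payment $167.27; balance $0.00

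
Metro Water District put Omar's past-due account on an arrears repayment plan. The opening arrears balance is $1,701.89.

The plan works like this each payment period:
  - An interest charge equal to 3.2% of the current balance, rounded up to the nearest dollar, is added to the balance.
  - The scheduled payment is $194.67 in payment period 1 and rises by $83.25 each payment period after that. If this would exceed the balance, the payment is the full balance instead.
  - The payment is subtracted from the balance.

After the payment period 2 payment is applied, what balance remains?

Payment period 1: $1,701.89 +$55.00 interest = $1,756.89; pay $194.67 → $1,562.22
Payment period 2: $1,562.22 +$50.00 interest = $1,612.22; pay $277.92 → $1,334.30

$1,334.30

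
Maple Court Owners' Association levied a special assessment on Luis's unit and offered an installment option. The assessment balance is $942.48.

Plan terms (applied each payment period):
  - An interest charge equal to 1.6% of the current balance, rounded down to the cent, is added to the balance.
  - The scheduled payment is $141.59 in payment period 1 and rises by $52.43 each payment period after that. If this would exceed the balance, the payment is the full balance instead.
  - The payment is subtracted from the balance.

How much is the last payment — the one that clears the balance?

$107.87

Payment period 1: $942.48 +$15.07 interest = $957.55; pay $141.59 → $815.96
Payment period 2: $815.96 +$13.05 interest = $829.01; pay $194.02 → $634.99
Payment period 3: $634.99 +$10.15 interest = $645.14; pay $246.45 → $398.69
Payment period 4: $398.69 +$6.37 interest = $405.06; pay $298.88 → $106.18
Payment period 5: $106.18 +$1.69 interest = $107.87; pay $107.87 → $0.00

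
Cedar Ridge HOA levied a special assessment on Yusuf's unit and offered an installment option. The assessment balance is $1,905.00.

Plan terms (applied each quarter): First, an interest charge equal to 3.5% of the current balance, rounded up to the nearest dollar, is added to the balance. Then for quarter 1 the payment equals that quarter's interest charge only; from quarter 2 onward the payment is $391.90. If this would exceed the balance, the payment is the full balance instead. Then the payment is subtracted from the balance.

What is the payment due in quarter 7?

Quarter 1: opening $1,905.00; interest $67.00 → $1,972.00; payment $67.00; balance $1,905.00
Quarter 2: opening $1,905.00; interest $67.00 → $1,972.00; payment $391.90; balance $1,580.10
Quarter 3: opening $1,580.10; interest $56.00 → $1,636.10; payment $391.90; balance $1,244.20
Quarter 4: opening $1,244.20; interest $44.00 → $1,288.20; payment $391.90; balance $896.30
Quarter 5: opening $896.30; interest $32.00 → $928.30; payment $391.90; balance $536.40
Quarter 6: opening $536.40; interest $19.00 → $555.40; payment $391.90; balance $163.50
Quarter 7: opening $163.50; interest $6.00 → $169.50; payment $169.50; balance $0.00

$169.50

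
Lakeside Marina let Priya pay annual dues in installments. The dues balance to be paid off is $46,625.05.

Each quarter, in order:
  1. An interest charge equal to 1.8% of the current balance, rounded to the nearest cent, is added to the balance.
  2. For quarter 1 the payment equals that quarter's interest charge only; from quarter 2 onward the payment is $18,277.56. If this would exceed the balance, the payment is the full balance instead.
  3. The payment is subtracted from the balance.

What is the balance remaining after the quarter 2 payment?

Quarter 1: $46,625.05 +$839.25 interest = $47,464.30; pay $839.25 → $46,625.05
Quarter 2: $46,625.05 +$839.25 interest = $47,464.30; pay $18,277.56 → $29,186.74

$29,186.74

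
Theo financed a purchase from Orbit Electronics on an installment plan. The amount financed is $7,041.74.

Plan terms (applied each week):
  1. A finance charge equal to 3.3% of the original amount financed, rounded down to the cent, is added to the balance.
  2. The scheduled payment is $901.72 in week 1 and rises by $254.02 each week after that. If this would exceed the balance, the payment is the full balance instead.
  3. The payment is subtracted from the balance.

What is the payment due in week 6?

$1,387.16

Week 1: opening $7,041.74; interest $232.37 → $7,274.11; payment $901.72; balance $6,372.39
Week 2: opening $6,372.39; interest $232.37 → $6,604.76; payment $1,155.74; balance $5,449.02
Week 3: opening $5,449.02; interest $232.37 → $5,681.39; payment $1,409.76; balance $4,271.63
Week 4: opening $4,271.63; interest $232.37 → $4,504.00; payment $1,663.78; balance $2,840.22
Week 5: opening $2,840.22; interest $232.37 → $3,072.59; payment $1,917.80; balance $1,154.79
Week 6: opening $1,154.79; interest $232.37 → $1,387.16; payment $1,387.16; balance $0.00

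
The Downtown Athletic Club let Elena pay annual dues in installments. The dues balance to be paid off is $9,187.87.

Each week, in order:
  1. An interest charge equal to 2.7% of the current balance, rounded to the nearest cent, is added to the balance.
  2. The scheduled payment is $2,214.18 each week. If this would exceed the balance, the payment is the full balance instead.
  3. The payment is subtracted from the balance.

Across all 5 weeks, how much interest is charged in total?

Week 1: opening $9,187.87; interest $248.07 → $9,435.94; payment $2,214.18; balance $7,221.76
Week 2: opening $7,221.76; interest $194.99 → $7,416.75; payment $2,214.18; balance $5,202.57
Week 3: opening $5,202.57; interest $140.47 → $5,343.04; payment $2,214.18; balance $3,128.86
Week 4: opening $3,128.86; interest $84.48 → $3,213.34; payment $2,214.18; balance $999.16
Week 5: opening $999.16; interest $26.98 → $1,026.14; payment $1,026.14; balance $0.00
Total interest: $248.07 + $194.99 + $140.47 + $84.48 + $26.98 = $694.99

$694.99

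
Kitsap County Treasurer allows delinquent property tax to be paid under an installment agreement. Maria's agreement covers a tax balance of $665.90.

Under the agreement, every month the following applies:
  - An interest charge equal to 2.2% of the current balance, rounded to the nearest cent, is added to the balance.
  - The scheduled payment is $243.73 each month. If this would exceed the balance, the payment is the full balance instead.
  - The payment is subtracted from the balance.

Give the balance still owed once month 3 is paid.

Month 1: opening $665.90; interest $14.65 → $680.55; payment $243.73; balance $436.82
Month 2: opening $436.82; interest $9.61 → $446.43; payment $243.73; balance $202.70
Month 3: opening $202.70; interest $4.46 → $207.16; payment $207.16; balance $0.00

$0.00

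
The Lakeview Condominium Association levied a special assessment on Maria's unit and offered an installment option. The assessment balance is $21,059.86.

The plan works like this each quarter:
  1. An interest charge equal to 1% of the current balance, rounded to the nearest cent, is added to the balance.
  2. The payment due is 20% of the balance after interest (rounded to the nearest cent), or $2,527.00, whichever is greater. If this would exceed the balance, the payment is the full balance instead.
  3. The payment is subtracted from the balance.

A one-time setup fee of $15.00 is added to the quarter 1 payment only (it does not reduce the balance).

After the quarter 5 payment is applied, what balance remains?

Quarter 1: $21,059.86 +$210.60 interest = $21,270.46; pay $4,254.09 (+ $15.00 fee) → $17,016.37
Quarter 2: $17,016.37 +$170.16 interest = $17,186.53; pay $3,437.31 → $13,749.22
Quarter 3: $13,749.22 +$137.49 interest = $13,886.71; pay $2,777.34 → $11,109.37
Quarter 4: $11,109.37 +$111.09 interest = $11,220.46; pay $2,527.00 → $8,693.46
Quarter 5: $8,693.46 +$86.93 interest = $8,780.39; pay $2,527.00 → $6,253.39

$6,253.39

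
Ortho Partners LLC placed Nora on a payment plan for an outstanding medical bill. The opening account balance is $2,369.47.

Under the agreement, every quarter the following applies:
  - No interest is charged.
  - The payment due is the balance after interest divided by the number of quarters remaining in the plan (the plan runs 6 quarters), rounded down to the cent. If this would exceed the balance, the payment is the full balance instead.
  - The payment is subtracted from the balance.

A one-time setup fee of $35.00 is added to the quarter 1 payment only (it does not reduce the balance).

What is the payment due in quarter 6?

Quarter 1: opening $2,369.47; payment $394.91 (+ $35.00 fee); balance $1,974.56
Quarter 2: opening $1,974.56; payment $394.91; balance $1,579.65
Quarter 3: opening $1,579.65; payment $394.91; balance $1,184.74
Quarter 4: opening $1,184.74; payment $394.91; balance $789.83
Quarter 5: opening $789.83; payment $394.91; balance $394.92
Quarter 6: opening $394.92; payment $394.92; balance $0.00

$394.92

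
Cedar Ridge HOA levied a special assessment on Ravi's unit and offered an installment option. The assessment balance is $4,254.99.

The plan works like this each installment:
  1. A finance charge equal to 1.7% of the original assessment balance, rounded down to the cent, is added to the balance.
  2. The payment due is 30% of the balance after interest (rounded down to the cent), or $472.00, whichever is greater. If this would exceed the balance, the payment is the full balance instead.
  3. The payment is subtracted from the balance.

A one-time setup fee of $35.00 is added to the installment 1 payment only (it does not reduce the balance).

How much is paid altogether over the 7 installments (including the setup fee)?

$4,796.30

Installment 1: $4,254.99 +$72.33 interest = $4,327.32; pay $1,298.19 (+ $35.00 fee) → $3,029.13
Installment 2: $3,029.13 +$72.33 interest = $3,101.46; pay $930.43 → $2,171.03
Installment 3: $2,171.03 +$72.33 interest = $2,243.36; pay $673.00 → $1,570.36
Installment 4: $1,570.36 +$72.33 interest = $1,642.69; pay $492.80 → $1,149.89
Installment 5: $1,149.89 +$72.33 interest = $1,222.22; pay $472.00 → $750.22
Installment 6: $750.22 +$72.33 interest = $822.55; pay $472.00 → $350.55
Installment 7: $350.55 +$72.33 interest = $422.88; pay $422.88 → $0.00
Total paid: $4,796.30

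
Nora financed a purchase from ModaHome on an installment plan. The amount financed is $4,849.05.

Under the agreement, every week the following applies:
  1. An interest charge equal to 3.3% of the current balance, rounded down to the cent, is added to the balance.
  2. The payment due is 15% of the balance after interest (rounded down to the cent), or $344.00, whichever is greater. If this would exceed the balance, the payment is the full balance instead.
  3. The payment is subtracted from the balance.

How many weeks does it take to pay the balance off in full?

Week 1: opening $4,849.05; interest $160.01 → $5,009.06; payment $751.35; balance $4,257.71
Week 2: opening $4,257.71; interest $140.50 → $4,398.21; payment $659.73; balance $3,738.48
Week 3: opening $3,738.48; interest $123.36 → $3,861.84; payment $579.27; balance $3,282.57
Week 4: opening $3,282.57; interest $108.32 → $3,390.89; payment $508.63; balance $2,882.26
Week 5: opening $2,882.26; interest $95.11 → $2,977.37; payment $446.60; balance $2,530.77
Week 6: opening $2,530.77; interest $83.51 → $2,614.28; payment $392.14; balance $2,222.14
Week 7: opening $2,222.14; interest $73.33 → $2,295.47; payment $344.32; balance $1,951.15
Week 8: opening $1,951.15; interest $64.38 → $2,015.53; payment $344.00; balance $1,671.53
Week 9: opening $1,671.53; interest $55.16 → $1,726.69; payment $344.00; balance $1,382.69
Week 10: opening $1,382.69; interest $45.62 → $1,428.31; payment $344.00; balance $1,084.31
Week 11: opening $1,084.31; interest $35.78 → $1,120.09; payment $344.00; balance $776.09
Week 12: opening $776.09; interest $25.61 → $801.70; payment $344.00; balance $457.70
Week 13: opening $457.70; interest $15.10 → $472.80; payment $344.00; balance $128.80
Week 14: opening $128.80; interest $4.25 → $133.05; payment $133.05; balance $0.00
Balance reaches $0.00 in week 14.

14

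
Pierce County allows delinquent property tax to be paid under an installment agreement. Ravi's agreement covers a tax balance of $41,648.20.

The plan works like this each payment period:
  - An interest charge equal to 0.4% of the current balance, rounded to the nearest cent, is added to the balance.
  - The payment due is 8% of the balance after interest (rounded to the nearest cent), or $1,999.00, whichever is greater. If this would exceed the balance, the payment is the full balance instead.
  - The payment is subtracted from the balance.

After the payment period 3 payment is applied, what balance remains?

# | Opening | Interest | Payment | End bal
1 | $41,648.20 | $166.59 | $3,345.18 | $38,469.61
2 | $38,469.61 | $153.88 | $3,089.88 | $35,533.61
3 | $35,533.61 | $142.13 | $2,854.06 | $32,821.68

$32,821.68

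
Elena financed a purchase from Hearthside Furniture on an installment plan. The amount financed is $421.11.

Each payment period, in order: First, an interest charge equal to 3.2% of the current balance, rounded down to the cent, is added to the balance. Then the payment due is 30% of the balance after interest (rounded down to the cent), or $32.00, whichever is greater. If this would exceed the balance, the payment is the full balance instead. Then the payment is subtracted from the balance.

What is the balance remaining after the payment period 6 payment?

$53.51

# | Opening | Interest | Payment | End bal
1 | $421.11 | $13.47 | $130.37 | $304.21
2 | $304.21 | $9.73 | $94.18 | $219.76
3 | $219.76 | $7.03 | $68.03 | $158.76
4 | $158.76 | $5.08 | $49.15 | $114.69
5 | $114.69 | $3.67 | $35.50 | $82.86
6 | $82.86 | $2.65 | $32.00 | $53.51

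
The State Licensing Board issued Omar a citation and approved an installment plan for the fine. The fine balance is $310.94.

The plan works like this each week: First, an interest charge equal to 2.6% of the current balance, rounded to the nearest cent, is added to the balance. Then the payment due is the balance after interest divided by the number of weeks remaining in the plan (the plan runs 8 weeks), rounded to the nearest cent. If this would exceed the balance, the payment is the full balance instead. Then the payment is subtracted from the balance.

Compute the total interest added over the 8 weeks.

$38.68

# | Opening | Interest | Payment | End bal
1 | $310.94 | $8.08 | $39.88 | $279.14
2 | $279.14 | $7.26 | $40.91 | $245.49
3 | $245.49 | $6.38 | $41.98 | $209.89
4 | $209.89 | $5.46 | $43.07 | $172.28
5 | $172.28 | $4.48 | $44.19 | $132.57
6 | $132.57 | $3.45 | $45.34 | $90.68
7 | $90.68 | $2.36 | $46.52 | $46.52
8 | $46.52 | $1.21 | $47.73 | $0.00
Total interest: $8.08 + $7.26 + $6.38 + $5.46 + $4.48 + $3.45 + $2.36 + $1.21 = $38.68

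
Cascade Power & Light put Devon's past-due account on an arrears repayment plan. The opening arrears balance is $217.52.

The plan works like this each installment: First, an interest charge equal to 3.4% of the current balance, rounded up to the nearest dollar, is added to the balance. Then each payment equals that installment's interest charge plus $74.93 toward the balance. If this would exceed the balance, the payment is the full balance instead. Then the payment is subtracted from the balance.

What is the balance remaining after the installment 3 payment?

$0.00

# | Opening | Interest | Payment | End bal
1 | $217.52 | $8.00 | $82.93 | $142.59
2 | $142.59 | $5.00 | $79.93 | $67.66
3 | $67.66 | $3.00 | $70.66 | $0.00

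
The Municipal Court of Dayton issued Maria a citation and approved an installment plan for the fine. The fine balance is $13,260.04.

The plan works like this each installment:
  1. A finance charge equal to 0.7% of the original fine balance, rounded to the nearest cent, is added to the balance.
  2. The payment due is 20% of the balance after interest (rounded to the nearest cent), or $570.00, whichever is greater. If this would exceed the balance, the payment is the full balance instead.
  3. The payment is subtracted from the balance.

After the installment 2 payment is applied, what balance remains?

# | Opening | Interest | Payment | End bal
1 | $13,260.04 | $92.82 | $2,670.57 | $10,682.29
2 | $10,682.29 | $92.82 | $2,155.02 | $8,620.09

$8,620.09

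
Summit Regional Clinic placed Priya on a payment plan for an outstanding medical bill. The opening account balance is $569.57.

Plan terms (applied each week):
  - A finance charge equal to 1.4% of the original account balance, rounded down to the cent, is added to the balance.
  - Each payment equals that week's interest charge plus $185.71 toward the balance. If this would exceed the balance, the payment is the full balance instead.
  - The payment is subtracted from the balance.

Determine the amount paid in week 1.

$193.68

Week 1: $569.57 +$7.97 interest = $577.54; pay $193.68 → $383.86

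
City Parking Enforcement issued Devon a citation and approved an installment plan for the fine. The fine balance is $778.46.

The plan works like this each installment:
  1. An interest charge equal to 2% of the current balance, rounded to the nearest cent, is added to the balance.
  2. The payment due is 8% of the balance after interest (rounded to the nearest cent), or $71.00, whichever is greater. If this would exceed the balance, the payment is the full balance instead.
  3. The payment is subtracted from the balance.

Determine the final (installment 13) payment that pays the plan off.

$35.73

# | Opening | Interest | Payment | End bal
1 | $778.46 | $15.57 | $71.00 | $723.03
2 | $723.03 | $14.46 | $71.00 | $666.49
3 | $666.49 | $13.33 | $71.00 | $608.82
4 | $608.82 | $12.18 | $71.00 | $550.00
5 | $550.00 | $11.00 | $71.00 | $490.00
6 | $490.00 | $9.80 | $71.00 | $428.80
7 | $428.80 | $8.58 | $71.00 | $366.38
8 | $366.38 | $7.33 | $71.00 | $302.71
9 | $302.71 | $6.05 | $71.00 | $237.76
10 | $237.76 | $4.76 | $71.00 | $171.52
11 | $171.52 | $3.43 | $71.00 | $103.95
12 | $103.95 | $2.08 | $71.00 | $35.03
13 | $35.03 | $0.70 | $35.73 | $0.00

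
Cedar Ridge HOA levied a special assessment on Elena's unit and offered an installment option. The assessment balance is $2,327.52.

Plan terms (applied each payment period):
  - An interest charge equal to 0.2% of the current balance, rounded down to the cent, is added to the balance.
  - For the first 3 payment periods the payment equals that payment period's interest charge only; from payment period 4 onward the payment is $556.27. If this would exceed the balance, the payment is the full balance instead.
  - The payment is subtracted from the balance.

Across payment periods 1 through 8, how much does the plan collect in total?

# | Opening | Interest | Payment | End bal
1 | $2,327.52 | $4.65 | $4.65 | $2,327.52
2 | $2,327.52 | $4.65 | $4.65 | $2,327.52
3 | $2,327.52 | $4.65 | $4.65 | $2,327.52
4 | $2,327.52 | $4.65 | $556.27 | $1,775.90
5 | $1,775.90 | $3.55 | $556.27 | $1,223.18
6 | $1,223.18 | $2.44 | $556.27 | $669.35
7 | $669.35 | $1.33 | $556.27 | $114.41
8 | $114.41 | $0.22 | $114.63 | $0.00
Total paid: $2,353.66

$2,353.66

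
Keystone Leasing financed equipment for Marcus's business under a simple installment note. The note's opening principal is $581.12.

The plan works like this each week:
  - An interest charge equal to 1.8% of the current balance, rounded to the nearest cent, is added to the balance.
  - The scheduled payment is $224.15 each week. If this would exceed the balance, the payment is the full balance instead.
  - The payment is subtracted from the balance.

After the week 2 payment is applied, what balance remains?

Week 1: $581.12 +$10.46 interest = $591.58; pay $224.15 → $367.43
Week 2: $367.43 +$6.61 interest = $374.04; pay $224.15 → $149.89

$149.89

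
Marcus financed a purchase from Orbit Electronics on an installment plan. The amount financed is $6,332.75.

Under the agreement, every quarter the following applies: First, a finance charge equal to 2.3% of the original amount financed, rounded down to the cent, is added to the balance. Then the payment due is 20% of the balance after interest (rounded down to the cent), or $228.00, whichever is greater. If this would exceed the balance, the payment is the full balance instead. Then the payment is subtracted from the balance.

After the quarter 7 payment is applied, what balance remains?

$1,788.51

Quarter 1: $6,332.75 +$145.65 interest = $6,478.40; pay $1,295.68 → $5,182.72
Quarter 2: $5,182.72 +$145.65 interest = $5,328.37; pay $1,065.67 → $4,262.70
Quarter 3: $4,262.70 +$145.65 interest = $4,408.35; pay $881.67 → $3,526.68
Quarter 4: $3,526.68 +$145.65 interest = $3,672.33; pay $734.46 → $2,937.87
Quarter 5: $2,937.87 +$145.65 interest = $3,083.52; pay $616.70 → $2,466.82
Quarter 6: $2,466.82 +$145.65 interest = $2,612.47; pay $522.49 → $2,089.98
Quarter 7: $2,089.98 +$145.65 interest = $2,235.63; pay $447.12 → $1,788.51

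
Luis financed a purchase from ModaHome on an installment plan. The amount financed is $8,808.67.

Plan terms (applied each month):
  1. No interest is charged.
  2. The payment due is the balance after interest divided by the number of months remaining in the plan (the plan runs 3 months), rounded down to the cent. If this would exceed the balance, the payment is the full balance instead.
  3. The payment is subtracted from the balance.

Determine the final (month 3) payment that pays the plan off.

$2,936.23

Month 1: $8,808.67 − $2,936.22 → $5,872.45
Month 2: $5,872.45 − $2,936.22 → $2,936.23
Month 3: $2,936.23 − $2,936.23 → $0.00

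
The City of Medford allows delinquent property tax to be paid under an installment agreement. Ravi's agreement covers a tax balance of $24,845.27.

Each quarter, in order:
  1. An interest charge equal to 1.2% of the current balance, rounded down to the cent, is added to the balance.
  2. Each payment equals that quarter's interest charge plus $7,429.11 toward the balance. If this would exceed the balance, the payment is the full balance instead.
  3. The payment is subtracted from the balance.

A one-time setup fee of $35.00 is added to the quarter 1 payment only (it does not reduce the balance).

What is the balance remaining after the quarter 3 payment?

$2,557.94

Quarter 1: $24,845.27 +$298.14 interest = $25,143.41; pay $7,727.25 (+ $35.00 fee) → $17,416.16
Quarter 2: $17,416.16 +$208.99 interest = $17,625.15; pay $7,638.10 → $9,987.05
Quarter 3: $9,987.05 +$119.84 interest = $10,106.89; pay $7,548.95 → $2,557.94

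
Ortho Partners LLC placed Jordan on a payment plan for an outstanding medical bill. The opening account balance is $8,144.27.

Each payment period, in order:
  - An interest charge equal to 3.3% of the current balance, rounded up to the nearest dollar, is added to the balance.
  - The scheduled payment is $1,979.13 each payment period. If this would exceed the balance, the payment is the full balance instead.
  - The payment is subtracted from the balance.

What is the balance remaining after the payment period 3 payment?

$2,843.88

Payment period 1: opening $8,144.27; interest $269.00 → $8,413.27; payment $1,979.13; balance $6,434.14
Payment period 2: opening $6,434.14; interest $213.00 → $6,647.14; payment $1,979.13; balance $4,668.01
Payment period 3: opening $4,668.01; interest $155.00 → $4,823.01; payment $1,979.13; balance $2,843.88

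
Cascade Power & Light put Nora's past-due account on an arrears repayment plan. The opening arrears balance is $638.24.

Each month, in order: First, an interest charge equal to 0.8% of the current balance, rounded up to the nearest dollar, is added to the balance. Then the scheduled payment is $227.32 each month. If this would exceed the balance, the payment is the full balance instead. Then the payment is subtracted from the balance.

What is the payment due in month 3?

$195.60

Month 1: opening $638.24; interest $6.00 → $644.24; payment $227.32; balance $416.92
Month 2: opening $416.92; interest $4.00 → $420.92; payment $227.32; balance $193.60
Month 3: opening $193.60; interest $2.00 → $195.60; payment $195.60; balance $0.00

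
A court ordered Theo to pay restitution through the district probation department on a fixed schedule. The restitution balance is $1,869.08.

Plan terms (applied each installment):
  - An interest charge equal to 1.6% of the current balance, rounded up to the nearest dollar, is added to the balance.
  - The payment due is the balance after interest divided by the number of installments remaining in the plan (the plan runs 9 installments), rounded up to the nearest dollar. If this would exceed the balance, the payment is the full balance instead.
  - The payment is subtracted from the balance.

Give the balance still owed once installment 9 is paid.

$0.00

Installment 1: opening $1,869.08; interest $30.00 → $1,899.08; payment $212.00; balance $1,687.08
Installment 2: opening $1,687.08; interest $27.00 → $1,714.08; payment $215.00; balance $1,499.08
Installment 3: opening $1,499.08; interest $24.00 → $1,523.08; payment $218.00; balance $1,305.08
Installment 4: opening $1,305.08; interest $21.00 → $1,326.08; payment $222.00; balance $1,104.08
Installment 5: opening $1,104.08; interest $18.00 → $1,122.08; payment $225.00; balance $897.08
Installment 6: opening $897.08; interest $15.00 → $912.08; payment $229.00; balance $683.08
Installment 7: opening $683.08; interest $11.00 → $694.08; payment $232.00; balance $462.08
Installment 8: opening $462.08; interest $8.00 → $470.08; payment $236.00; balance $234.08
Installment 9: opening $234.08; interest $4.00 → $238.08; payment $238.08; balance $0.00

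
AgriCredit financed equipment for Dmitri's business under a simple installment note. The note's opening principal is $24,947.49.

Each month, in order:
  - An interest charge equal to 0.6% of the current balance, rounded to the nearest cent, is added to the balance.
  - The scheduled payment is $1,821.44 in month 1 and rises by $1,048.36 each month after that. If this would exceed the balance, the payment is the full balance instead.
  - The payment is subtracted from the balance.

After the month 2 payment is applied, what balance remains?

$20,545.58

Month 1: opening $24,947.49; interest $149.68 → $25,097.17; payment $1,821.44; balance $23,275.73
Month 2: opening $23,275.73; interest $139.65 → $23,415.38; payment $2,869.80; balance $20,545.58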